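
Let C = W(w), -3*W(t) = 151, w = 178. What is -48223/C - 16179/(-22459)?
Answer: 3251564100/3391309 ≈ 958.79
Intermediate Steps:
W(t) = -151/3 (W(t) = -⅓*151 = -151/3)
C = -151/3 ≈ -50.333
-48223/C - 16179/(-22459) = -48223/(-151/3) - 16179/(-22459) = -48223*(-3/151) - 16179*(-1/22459) = 144669/151 + 16179/22459 = 3251564100/3391309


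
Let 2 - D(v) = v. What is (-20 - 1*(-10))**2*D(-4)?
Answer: 600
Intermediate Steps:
D(v) = 2 - v
(-20 - 1*(-10))**2*D(-4) = (-20 - 1*(-10))**2*(2 - 1*(-4)) = (-20 + 10)**2*(2 + 4) = (-10)**2*6 = 100*6 = 600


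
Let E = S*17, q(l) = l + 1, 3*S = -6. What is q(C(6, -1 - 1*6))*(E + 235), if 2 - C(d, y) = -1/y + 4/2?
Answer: 1206/7 ≈ 172.29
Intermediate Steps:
S = -2 (S = (⅓)*(-6) = -2)
C(d, y) = 1/y (C(d, y) = 2 - (-1/y + 4/2) = 2 - (-1/y + 4*(½)) = 2 - (-1/y + 2) = 2 - (2 - 1/y) = 2 + (-2 + 1/y) = 1/y)
q(l) = 1 + l
E = -34 (E = -2*17 = -34)
q(C(6, -1 - 1*6))*(E + 235) = (1 + 1/(-1 - 1*6))*(-34 + 235) = (1 + 1/(-1 - 6))*201 = (1 + 1/(-7))*201 = (1 - ⅐)*201 = (6/7)*201 = 1206/7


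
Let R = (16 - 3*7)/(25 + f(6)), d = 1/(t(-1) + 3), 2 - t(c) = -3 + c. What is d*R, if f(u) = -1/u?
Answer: -10/447 ≈ -0.022371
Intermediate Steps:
t(c) = 5 - c (t(c) = 2 - (-3 + c) = 2 + (3 - c) = 5 - c)
d = ⅑ (d = 1/((5 - 1*(-1)) + 3) = 1/((5 + 1) + 3) = 1/(6 + 3) = 1/9 = ⅑ ≈ 0.11111)
R = -30/149 (R = (16 - 3*7)/(25 - 1/6) = (16 - 21)/(25 - 1*⅙) = -5/(25 - ⅙) = -5/149/6 = -5*6/149 = -30/149 ≈ -0.20134)
d*R = (⅑)*(-30/149) = -10/447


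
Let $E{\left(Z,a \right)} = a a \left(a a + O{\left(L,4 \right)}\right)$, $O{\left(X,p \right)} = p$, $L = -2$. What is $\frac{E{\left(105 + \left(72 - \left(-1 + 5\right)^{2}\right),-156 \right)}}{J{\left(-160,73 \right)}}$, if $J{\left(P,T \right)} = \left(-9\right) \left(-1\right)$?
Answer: $65815360$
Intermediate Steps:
$J{\left(P,T \right)} = 9$
$E{\left(Z,a \right)} = a^{2} \left(4 + a^{2}\right)$ ($E{\left(Z,a \right)} = a a \left(a a + 4\right) = a^{2} \left(a^{2} + 4\right) = a^{2} \left(4 + a^{2}\right)$)
$\frac{E{\left(105 + \left(72 - \left(-1 + 5\right)^{2}\right),-156 \right)}}{J{\left(-160,73 \right)}} = \frac{\left(-156\right)^{2} \left(4 + \left(-156\right)^{2}\right)}{9} = 24336 \left(4 + 24336\right) \frac{1}{9} = 24336 \cdot 24340 \cdot \frac{1}{9} = 592338240 \cdot \frac{1}{9} = 65815360$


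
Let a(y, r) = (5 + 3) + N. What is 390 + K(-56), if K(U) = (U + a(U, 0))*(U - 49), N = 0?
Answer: 5430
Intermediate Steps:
a(y, r) = 8 (a(y, r) = (5 + 3) + 0 = 8 + 0 = 8)
K(U) = (-49 + U)*(8 + U) (K(U) = (U + 8)*(U - 49) = (8 + U)*(-49 + U) = (-49 + U)*(8 + U))
390 + K(-56) = 390 + (-392 + (-56)² - 41*(-56)) = 390 + (-392 + 3136 + 2296) = 390 + 5040 = 5430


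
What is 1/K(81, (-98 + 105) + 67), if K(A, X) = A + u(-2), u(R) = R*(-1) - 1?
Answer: 1/82 ≈ 0.012195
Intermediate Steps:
u(R) = -1 - R (u(R) = -R - 1 = -1 - R)
K(A, X) = 1 + A (K(A, X) = A + (-1 - 1*(-2)) = A + (-1 + 2) = A + 1 = 1 + A)
1/K(81, (-98 + 105) + 67) = 1/(1 + 81) = 1/82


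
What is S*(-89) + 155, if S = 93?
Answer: -8122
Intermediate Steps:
S*(-89) + 155 = 93*(-89) + 155 = -8277 + 155 = -8122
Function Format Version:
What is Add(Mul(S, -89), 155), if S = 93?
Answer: -8122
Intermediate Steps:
Add(Mul(S, -89), 155) = Add(Mul(93, -89), 155) = Add(-8277, 155) = -8122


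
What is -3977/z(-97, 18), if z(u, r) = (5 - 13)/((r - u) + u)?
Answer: 35793/4 ≈ 8948.3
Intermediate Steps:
z(u, r) = -8/r
-3977/z(-97, 18) = -3977/((-8/18)) = -3977/((-8*1/18)) = -3977/(-4/9) = -3977*(-9/4) = 35793/4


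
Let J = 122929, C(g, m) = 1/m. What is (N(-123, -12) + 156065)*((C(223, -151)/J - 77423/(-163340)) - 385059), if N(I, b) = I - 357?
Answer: -36328570677222279292371/606392530372 ≈ -5.9909e+10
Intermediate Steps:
N(I, b) = -357 + I
(N(-123, -12) + 156065)*((C(223, -151)/J - 77423/(-163340)) - 385059) = ((-357 - 123) + 156065)*((1/(-151*122929) - 77423/(-163340)) - 385059) = (-480 + 156065)*((-1/151*1/122929 - 77423*(-1/163340)) - 385059) = 155585*((-1/18562279 + 77423/163340) - 385059) = 155585*(1437147163677/3031962651860 - 385059) = 155585*(-1167483069615396063/3031962651860) = -36328570677222279292371/606392530372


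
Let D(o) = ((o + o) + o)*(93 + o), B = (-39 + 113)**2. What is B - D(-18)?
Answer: 9526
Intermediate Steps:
B = 5476 (B = 74**2 = 5476)
D(o) = 3*o*(93 + o) (D(o) = (2*o + o)*(93 + o) = (3*o)*(93 + o) = 3*o*(93 + o))
B - D(-18) = 5476 - 3*(-18)*(93 - 18) = 5476 - 3*(-18)*75 = 5476 - 1*(-4050) = 5476 + 4050 = 9526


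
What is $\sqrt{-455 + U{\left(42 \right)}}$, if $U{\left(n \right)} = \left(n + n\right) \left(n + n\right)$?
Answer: $\sqrt{6601} \approx 81.247$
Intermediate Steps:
$U{\left(n \right)} = 4 n^{2}$ ($U{\left(n \right)} = 2 n 2 n = 4 n^{2}$)
$\sqrt{-455 + U{\left(42 \right)}} = \sqrt{-455 + 4 \cdot 42^{2}} = \sqrt{-455 + 4 \cdot 1764} = \sqrt{-455 + 7056} = \sqrt{6601}$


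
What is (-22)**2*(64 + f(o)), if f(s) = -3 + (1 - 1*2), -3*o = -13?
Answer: 29040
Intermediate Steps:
o = 13/3 (o = -1/3*(-13) = 13/3 ≈ 4.3333)
f(s) = -4 (f(s) = -3 + (1 - 2) = -3 - 1 = -4)
(-22)**2*(64 + f(o)) = (-22)**2*(64 - 4) = 484*60 = 29040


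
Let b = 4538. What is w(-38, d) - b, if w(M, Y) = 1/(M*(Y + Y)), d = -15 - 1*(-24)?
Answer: -3103993/684 ≈ -4538.0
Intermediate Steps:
d = 9 (d = -15 + 24 = 9)
w(M, Y) = 1/(2*M*Y) (w(M, Y) = 1/(M*(2*Y)) = 1/(2*M*Y))
w(-38, d) - b = (1/2)/(-38*9) - 1*4538 = (1/2)*(-1/38)*(1/9) - 4538 = -1/684 - 4538 = -3103993/684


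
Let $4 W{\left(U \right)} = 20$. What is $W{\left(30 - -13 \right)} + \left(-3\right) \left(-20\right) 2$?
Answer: $125$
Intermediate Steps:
$W{\left(U \right)} = 5$ ($W{\left(U \right)} = \frac{1}{4} \cdot 20 = 5$)
$W{\left(30 - -13 \right)} + \left(-3\right) \left(-20\right) 2 = 5 + \left(-3\right) \left(-20\right) 2 = 5 + 60 \cdot 2 = 5 + 120 = 125$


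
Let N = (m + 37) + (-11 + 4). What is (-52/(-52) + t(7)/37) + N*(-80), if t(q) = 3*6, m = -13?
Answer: -50265/37 ≈ -1358.5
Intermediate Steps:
t(q) = 18
N = 17 (N = (-13 + 37) + (-11 + 4) = 24 - 7 = 17)
(-52/(-52) + t(7)/37) + N*(-80) = (-52/(-52) + 18/37) + 17*(-80) = (-52*(-1/52) + 18*(1/37)) - 1360 = (1 + 18/37) - 1360 = 55/37 - 1360 = -50265/37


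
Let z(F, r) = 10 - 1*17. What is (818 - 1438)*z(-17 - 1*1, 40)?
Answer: 4340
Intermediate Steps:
z(F, r) = -7 (z(F, r) = 10 - 17 = -7)
(818 - 1438)*z(-17 - 1*1, 40) = (818 - 1438)*(-7) = -620*(-7) = 4340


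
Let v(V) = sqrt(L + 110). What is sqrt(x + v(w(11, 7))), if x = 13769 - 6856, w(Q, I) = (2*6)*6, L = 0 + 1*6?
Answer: sqrt(6913 + 2*sqrt(29)) ≈ 83.209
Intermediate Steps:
L = 6 (L = 0 + 6 = 6)
w(Q, I) = 72 (w(Q, I) = 12*6 = 72)
x = 6913
v(V) = 2*sqrt(29) (v(V) = sqrt(6 + 110) = sqrt(116) = 2*sqrt(29))
sqrt(x + v(w(11, 7))) = sqrt(6913 + 2*sqrt(29))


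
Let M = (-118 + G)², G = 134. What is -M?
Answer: -256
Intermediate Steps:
M = 256 (M = (-118 + 134)² = 16² = 256)
-M = -1*256 = -256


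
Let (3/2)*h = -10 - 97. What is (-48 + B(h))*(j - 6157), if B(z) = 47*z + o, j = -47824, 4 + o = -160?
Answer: 577272814/3 ≈ 1.9242e+8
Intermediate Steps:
o = -164 (o = -4 - 160 = -164)
h = -214/3 (h = 2*(-10 - 97)/3 = (2/3)*(-107) = -214/3 ≈ -71.333)
B(z) = -164 + 47*z (B(z) = 47*z - 164 = -164 + 47*z)
(-48 + B(h))*(j - 6157) = (-48 + (-164 + 47*(-214/3)))*(-47824 - 6157) = (-48 + (-164 - 10058/3))*(-53981) = (-48 - 10550/3)*(-53981) = -10694/3*(-53981) = 577272814/3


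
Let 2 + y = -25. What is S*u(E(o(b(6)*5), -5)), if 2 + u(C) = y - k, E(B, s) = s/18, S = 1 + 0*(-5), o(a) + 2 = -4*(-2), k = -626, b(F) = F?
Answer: 597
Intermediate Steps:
o(a) = 6 (o(a) = -2 - 4*(-2) = -2 + 8 = 6)
y = -27 (y = -2 - 25 = -27)
S = 1 (S = 1 + 0 = 1)
E(B, s) = s/18 (E(B, s) = s*(1/18) = s/18)
u(C) = 597 (u(C) = -2 + (-27 - 1*(-626)) = -2 + (-27 + 626) = -2 + 599 = 597)
S*u(E(o(b(6)*5), -5)) = 1*597 = 597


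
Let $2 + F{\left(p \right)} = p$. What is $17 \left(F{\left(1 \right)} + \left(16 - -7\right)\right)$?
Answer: $374$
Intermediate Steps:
$F{\left(p \right)} = -2 + p$
$17 \left(F{\left(1 \right)} + \left(16 - -7\right)\right) = 17 \left(\left(-2 + 1\right) + \left(16 - -7\right)\right) = 17 \left(-1 + \left(16 + 7\right)\right) = 17 \left(-1 + 23\right) = 17 \cdot 22 = 374$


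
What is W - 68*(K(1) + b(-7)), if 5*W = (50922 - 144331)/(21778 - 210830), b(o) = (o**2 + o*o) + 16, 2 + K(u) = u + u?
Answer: -7327562111/945260 ≈ -7751.9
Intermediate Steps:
K(u) = -2 + 2*u (K(u) = -2 + (u + u) = -2 + 2*u)
b(o) = 16 + 2*o**2 (b(o) = (o**2 + o**2) + 16 = 2*o**2 + 16 = 16 + 2*o**2)
W = 93409/945260 (W = ((50922 - 144331)/(21778 - 210830))/5 = (-93409/(-189052))/5 = (-93409*(-1/189052))/5 = (1/5)*(93409/189052) = 93409/945260 ≈ 0.098818)
W - 68*(K(1) + b(-7)) = 93409/945260 - 68*((-2 + 2*1) + (16 + 2*(-7)**2)) = 93409/945260 - 68*((-2 + 2) + (16 + 2*49)) = 93409/945260 - 68*(0 + (16 + 98)) = 93409/945260 - 68*(0 + 114) = 93409/945260 - 68*114 = 93409/945260 - 7752 = -7327562111/945260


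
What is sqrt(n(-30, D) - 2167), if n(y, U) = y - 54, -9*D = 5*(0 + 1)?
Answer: I*sqrt(2251) ≈ 47.445*I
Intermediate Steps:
D = -5/9 (D = -5*(0 + 1)/9 = -5/9 ≈ -0.55556)
n(y, U) = -54 + y
sqrt(n(-30, D) - 2167) = sqrt((-54 - 30) - 2167) = sqrt(-84 - 2167) = sqrt(-2251) = I*sqrt(2251)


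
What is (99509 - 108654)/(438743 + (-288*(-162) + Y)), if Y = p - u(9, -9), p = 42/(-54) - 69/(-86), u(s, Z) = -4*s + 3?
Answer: -7078230/375724387 ≈ -0.018839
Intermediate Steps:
u(s, Z) = 3 - 4*s
p = 19/774 (p = 42*(-1/54) - 69*(-1/86) = -7/9 + 69/86 = 19/774 ≈ 0.024548)
Y = 25561/774 (Y = 19/774 - (3 - 4*9) = 19/774 - (3 - 36) = 19/774 - 1*(-33) = 19/774 + 33 = 25561/774 ≈ 33.025)
(99509 - 108654)/(438743 + (-288*(-162) + Y)) = (99509 - 108654)/(438743 + (-288*(-162) + 25561/774)) = -9145/(438743 + (46656 + 25561/774)) = -9145/(438743 + 36137305/774) = -9145/375724387/774 = -9145*774/375724387 = -7078230/375724387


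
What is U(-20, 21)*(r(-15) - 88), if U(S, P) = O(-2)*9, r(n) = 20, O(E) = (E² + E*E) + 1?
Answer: -5508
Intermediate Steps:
O(E) = 1 + 2*E² (O(E) = (E² + E²) + 1 = 2*E² + 1 = 1 + 2*E²)
U(S, P) = 81 (U(S, P) = (1 + 2*(-2)²)*9 = (1 + 2*4)*9 = (1 + 8)*9 = 9*9 = 81)
U(-20, 21)*(r(-15) - 88) = 81*(20 - 88) = 81*(-68) = -5508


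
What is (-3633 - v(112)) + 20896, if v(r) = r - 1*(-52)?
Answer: 17099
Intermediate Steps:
v(r) = 52 + r (v(r) = r + 52 = 52 + r)
(-3633 - v(112)) + 20896 = (-3633 - (52 + 112)) + 20896 = (-3633 - 1*164) + 20896 = (-3633 - 164) + 20896 = -3797 + 20896 = 17099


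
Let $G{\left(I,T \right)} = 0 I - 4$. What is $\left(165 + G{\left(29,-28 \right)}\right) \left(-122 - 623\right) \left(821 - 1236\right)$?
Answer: $49777175$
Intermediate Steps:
$G{\left(I,T \right)} = -4$ ($G{\left(I,T \right)} = 0 - 4 = -4$)
$\left(165 + G{\left(29,-28 \right)}\right) \left(-122 - 623\right) \left(821 - 1236\right) = \left(165 - 4\right) \left(-122 - 623\right) \left(821 - 1236\right) = 161 \left(-745\right) \left(-415\right) = \left(-119945\right) \left(-415\right) = 49777175$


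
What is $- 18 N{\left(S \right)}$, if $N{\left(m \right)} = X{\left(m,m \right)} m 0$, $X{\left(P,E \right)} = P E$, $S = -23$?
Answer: $0$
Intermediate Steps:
$X{\left(P,E \right)} = E P$
$N{\left(m \right)} = 0$ ($N{\left(m \right)} = m m m 0 = m^{2} m 0 = m^{3} \cdot 0 = 0$)
$- 18 N{\left(S \right)} = \left(-18\right) 0 = 0$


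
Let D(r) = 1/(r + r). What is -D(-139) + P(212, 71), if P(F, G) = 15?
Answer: 4171/278 ≈ 15.004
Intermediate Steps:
D(r) = 1/(2*r)
-D(-139) + P(212, 71) = -1/(2*(-139)) + 15 = -(-1)/(2*139) + 15 = -1*(-1/278) + 15 = 1/278 + 15 = 4171/278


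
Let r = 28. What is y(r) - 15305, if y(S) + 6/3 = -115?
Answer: -15422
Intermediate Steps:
y(S) = -117 (y(S) = -2 - 115 = -117)
y(r) - 15305 = -117 - 15305 = -15422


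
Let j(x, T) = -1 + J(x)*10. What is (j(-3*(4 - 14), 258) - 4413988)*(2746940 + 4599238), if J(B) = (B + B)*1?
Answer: -32421541177242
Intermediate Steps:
J(B) = 2*B (J(B) = (2*B)*1 = 2*B)
j(x, T) = -1 + 20*x (j(x, T) = -1 + (2*x)*10 = -1 + 20*x)
(j(-3*(4 - 14), 258) - 4413988)*(2746940 + 4599238) = ((-1 + 20*(-3*(4 - 14))) - 4413988)*(2746940 + 4599238) = ((-1 + 20*(-3*(-10))) - 4413988)*7346178 = ((-1 + 20*30) - 4413988)*7346178 = ((-1 + 600) - 4413988)*7346178 = (599 - 4413988)*7346178 = -4413389*7346178 = -32421541177242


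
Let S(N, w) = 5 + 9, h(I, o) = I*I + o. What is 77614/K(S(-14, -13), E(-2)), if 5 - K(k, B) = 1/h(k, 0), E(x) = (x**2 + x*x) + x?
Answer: 15212344/979 ≈ 15539.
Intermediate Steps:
h(I, o) = o + I**2 (h(I, o) = I**2 + o = o + I**2)
S(N, w) = 14
E(x) = x + 2*x**2 (E(x) = (x**2 + x**2) + x = 2*x**2 + x = x + 2*x**2)
K(k, B) = 5 - 1/k**2 (K(k, B) = 5 - 1/(0 + k**2) = 5 - 1/(k**2) = 5 - 1/k**2)
77614/K(S(-14, -13), E(-2)) = 77614/(5 - 1/14**2) = 77614/(5 - 1*1/196) = 77614/(5 - 1/196) = 77614/(979/196) = 77614*(196/979) = 15212344/979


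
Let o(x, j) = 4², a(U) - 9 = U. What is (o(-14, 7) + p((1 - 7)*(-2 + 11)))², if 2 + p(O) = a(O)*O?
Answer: 5973136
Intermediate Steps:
a(U) = 9 + U
o(x, j) = 16
p(O) = -2 + O*(9 + O) (p(O) = -2 + (9 + O)*O = -2 + O*(9 + O))
(o(-14, 7) + p((1 - 7)*(-2 + 11)))² = (16 + (-2 + ((1 - 7)*(-2 + 11))*(9 + (1 - 7)*(-2 + 11))))² = (16 + (-2 + (-6*9)*(9 - 6*9)))² = (16 + (-2 - 54*(9 - 54)))² = (16 + (-2 - 54*(-45)))² = (16 + (-2 + 2430))² = (16 + 2428)² = 2444² = 5973136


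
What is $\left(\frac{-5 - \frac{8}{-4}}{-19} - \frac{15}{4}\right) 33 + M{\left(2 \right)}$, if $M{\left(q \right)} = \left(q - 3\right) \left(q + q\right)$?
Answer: $- \frac{9313}{76} \approx -122.54$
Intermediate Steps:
$M{\left(q \right)} = 2 q \left(-3 + q\right)$ ($M{\left(q \right)} = \left(-3 + q\right) 2 q = 2 q \left(-3 + q\right)$)
$\left(\frac{-5 - \frac{8}{-4}}{-19} - \frac{15}{4}\right) 33 + M{\left(2 \right)} = \left(\frac{-5 - \frac{8}{-4}}{-19} - \frac{15}{4}\right) 33 + 2 \cdot 2 \left(-3 + 2\right) = \left(\left(-5 - 8 \left(- \frac{1}{4}\right)\right) \left(- \frac{1}{19}\right) - \frac{15}{4}\right) 33 + 2 \cdot 2 \left(-1\right) = \left(\left(-5 - -2\right) \left(- \frac{1}{19}\right) - \frac{15}{4}\right) 33 - 4 = \left(\left(-5 + 2\right) \left(- \frac{1}{19}\right) - \frac{15}{4}\right) 33 - 4 = \left(\left(-3\right) \left(- \frac{1}{19}\right) - \frac{15}{4}\right) 33 - 4 = \left(\frac{3}{19} - \frac{15}{4}\right) 33 - 4 = \left(- \frac{273}{76}\right) 33 - 4 = - \frac{9009}{76} - 4 = - \frac{9313}{76}$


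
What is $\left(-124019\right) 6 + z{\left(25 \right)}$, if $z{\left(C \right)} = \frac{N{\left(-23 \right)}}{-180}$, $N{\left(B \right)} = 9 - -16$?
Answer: $- \frac{26788109}{36} \approx -7.4411 \cdot 10^{5}$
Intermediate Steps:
$N{\left(B \right)} = 25$ ($N{\left(B \right)} = 9 + 16 = 25$)
$z{\left(C \right)} = - \frac{5}{36}$ ($z{\left(C \right)} = \frac{25}{-180} = 25 \left(- \frac{1}{180}\right) = - \frac{5}{36}$)
$\left(-124019\right) 6 + z{\left(25 \right)} = \left(-124019\right) 6 - \frac{5}{36} = -744114 - \frac{5}{36} = - \frac{26788109}{36}$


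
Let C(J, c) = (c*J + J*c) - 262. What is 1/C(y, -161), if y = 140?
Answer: -1/45342 ≈ -2.2055e-5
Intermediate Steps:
C(J, c) = -262 + 2*J*c (C(J, c) = (J*c + J*c) - 262 = 2*J*c - 262 = -262 + 2*J*c)
1/C(y, -161) = 1/(-262 + 2*140*(-161)) = 1/(-262 - 45080) = 1/(-45342) = -1/45342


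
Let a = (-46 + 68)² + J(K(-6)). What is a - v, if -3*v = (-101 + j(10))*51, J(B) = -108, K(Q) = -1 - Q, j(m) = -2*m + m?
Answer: -1511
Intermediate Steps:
j(m) = -m
a = 376 (a = (-46 + 68)² - 108 = 22² - 108 = 484 - 108 = 376)
v = 1887 (v = -(-101 - 1*10)*51/3 = -(-101 - 10)*51/3 = -(-37)*51 = -⅓*(-5661) = 1887)
a - v = 376 - 1*1887 = 376 - 1887 = -1511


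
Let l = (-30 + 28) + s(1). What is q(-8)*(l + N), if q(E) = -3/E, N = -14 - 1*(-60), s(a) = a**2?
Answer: 135/8 ≈ 16.875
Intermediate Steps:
N = 46 (N = -14 + 60 = 46)
l = -1 (l = (-30 + 28) + 1**2 = -2 + 1 = -1)
q(-8)*(l + N) = (-3/(-8))*(-1 + 46) = -3*(-1/8)*45 = (3/8)*45 = 135/8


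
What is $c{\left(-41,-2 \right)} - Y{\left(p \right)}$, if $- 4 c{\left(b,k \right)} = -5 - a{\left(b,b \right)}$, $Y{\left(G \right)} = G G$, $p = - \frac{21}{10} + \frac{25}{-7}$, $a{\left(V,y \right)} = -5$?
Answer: $- \frac{157609}{4900} \approx -32.165$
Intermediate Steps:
$p = - \frac{397}{70}$ ($p = \left(-21\right) \frac{1}{10} + 25 \left(- \frac{1}{7}\right) = - \frac{21}{10} - \frac{25}{7} = - \frac{397}{70} \approx -5.6714$)
$Y{\left(G \right)} = G^{2}$
$c{\left(b,k \right)} = 0$ ($c{\left(b,k \right)} = - \frac{-5 - -5}{4} = - \frac{-5 + 5}{4} = \left(- \frac{1}{4}\right) 0 = 0$)
$c{\left(-41,-2 \right)} - Y{\left(p \right)} = 0 - \left(- \frac{397}{70}\right)^{2} = 0 - \frac{157609}{4900} = - \frac{157609}{4900}$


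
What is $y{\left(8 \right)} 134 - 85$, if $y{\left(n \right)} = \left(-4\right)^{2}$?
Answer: $2059$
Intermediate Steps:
$y{\left(n \right)} = 16$
$y{\left(8 \right)} 134 - 85 = 16 \cdot 134 - 85 = 2144 - 85 = 2059$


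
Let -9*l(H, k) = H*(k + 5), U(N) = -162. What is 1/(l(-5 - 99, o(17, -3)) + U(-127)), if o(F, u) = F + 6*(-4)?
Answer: -9/1666 ≈ -0.0054022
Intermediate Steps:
o(F, u) = -24 + F (o(F, u) = F - 24 = -24 + F)
l(H, k) = -H*(5 + k)/9 (l(H, k) = -H*(k + 5)/9 = -H*(5 + k)/9)
1/(l(-5 - 99, o(17, -3)) + U(-127)) = 1/(-(-5 - 99)*(5 + (-24 + 17))/9 - 162) = 1/(-⅑*(-104)*(5 - 7) - 162) = 1/(-⅑*(-104)*(-2) - 162) = 1/(-208/9 - 162) = 1/(-1666/9) = -9/1666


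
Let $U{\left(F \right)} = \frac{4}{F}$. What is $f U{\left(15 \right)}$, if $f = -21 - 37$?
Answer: $- \frac{232}{15} \approx -15.467$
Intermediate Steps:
$f = -58$ ($f = -21 - 37 = -58$)
$f U{\left(15 \right)} = - 58 \cdot \frac{4}{15} = - 58 \cdot 4 \cdot \frac{1}{15} = \left(-58\right) \frac{4}{15} = - \frac{232}{15}$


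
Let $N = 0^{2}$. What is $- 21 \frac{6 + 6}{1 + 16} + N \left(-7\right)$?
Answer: $- \frac{252}{17} \approx -14.824$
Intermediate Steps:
$N = 0$
$- 21 \frac{6 + 6}{1 + 16} + N \left(-7\right) = - 21 \frac{6 + 6}{1 + 16} + 0 \left(-7\right) = - 21 \cdot \frac{12}{17} + 0 = - 21 \cdot 12 \cdot \frac{1}{17} + 0 = \left(-21\right) \frac{12}{17} + 0 = - \frac{252}{17} + 0 = - \frac{252}{17}$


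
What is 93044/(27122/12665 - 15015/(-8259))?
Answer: 3244141421780/138055191 ≈ 23499.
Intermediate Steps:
93044/(27122/12665 - 15015/(-8259)) = 93044/(27122*(1/12665) - 15015*(-1/8259)) = 93044/(27122/12665 + 5005/2753) = 93044/(138055191/34866745) = 93044*(34866745/138055191) = 3244141421780/138055191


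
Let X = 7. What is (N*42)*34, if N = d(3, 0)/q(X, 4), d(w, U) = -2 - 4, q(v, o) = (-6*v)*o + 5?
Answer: 8568/163 ≈ 52.564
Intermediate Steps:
q(v, o) = 5 - 6*o*v (q(v, o) = -6*o*v + 5 = 5 - 6*o*v)
d(w, U) = -6
N = 6/163 (N = -6/(5 - 6*4*7) = -6/(5 - 168) = -6/(-163) = -6*(-1/163) = 6/163 ≈ 0.036810)
(N*42)*34 = ((6/163)*42)*34 = (252/163)*34 = 8568/163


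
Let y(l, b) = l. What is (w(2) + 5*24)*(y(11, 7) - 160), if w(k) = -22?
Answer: -14602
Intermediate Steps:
(w(2) + 5*24)*(y(11, 7) - 160) = (-22 + 5*24)*(11 - 160) = (-22 + 120)*(-149) = 98*(-149) = -14602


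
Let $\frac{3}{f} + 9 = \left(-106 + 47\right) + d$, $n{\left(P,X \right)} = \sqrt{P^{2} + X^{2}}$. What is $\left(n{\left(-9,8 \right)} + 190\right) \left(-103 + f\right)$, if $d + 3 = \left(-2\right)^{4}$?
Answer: $- \frac{215384}{11} - \frac{5668 \sqrt{145}}{55} \approx -20821.0$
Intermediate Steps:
$d = 13$ ($d = -3 + \left(-2\right)^{4} = -3 + 16 = 13$)
$f = - \frac{3}{55}$ ($f = \frac{3}{-9 + \left(\left(-106 + 47\right) + 13\right)} = \frac{3}{-9 + \left(-59 + 13\right)} = \frac{3}{-9 - 46} = \frac{3}{-55} = 3 \left(- \frac{1}{55}\right) = - \frac{3}{55} \approx -0.054545$)
$\left(n{\left(-9,8 \right)} + 190\right) \left(-103 + f\right) = \left(\sqrt{\left(-9\right)^{2} + 8^{2}} + 190\right) \left(-103 - \frac{3}{55}\right) = \left(\sqrt{81 + 64} + 190\right) \left(- \frac{5668}{55}\right) = \left(\sqrt{145} + 190\right) \left(- \frac{5668}{55}\right) = \left(190 + \sqrt{145}\right) \left(- \frac{5668}{55}\right) = - \frac{215384}{11} - \frac{5668 \sqrt{145}}{55}$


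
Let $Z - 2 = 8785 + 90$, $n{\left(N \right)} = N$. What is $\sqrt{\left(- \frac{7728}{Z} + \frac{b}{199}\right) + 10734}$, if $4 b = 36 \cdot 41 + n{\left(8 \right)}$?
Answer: $\frac{3 \sqrt{413576039426891}}{588841} \approx 103.61$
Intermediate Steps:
$b = 371$ ($b = \frac{36 \cdot 41 + 8}{4} = \frac{1476 + 8}{4} = \frac{1}{4} \cdot 1484 = 371$)
$Z = 8877$ ($Z = 2 + \left(8785 + 90\right) = 2 + 8875 = 8877$)
$\sqrt{\left(- \frac{7728}{Z} + \frac{b}{199}\right) + 10734} = \sqrt{\left(- \frac{7728}{8877} + \frac{371}{199}\right) + 10734} = \sqrt{\left(\left(-7728\right) \frac{1}{8877} + 371 \cdot \frac{1}{199}\right) + 10734} = \sqrt{\left(- \frac{2576}{2959} + \frac{371}{199}\right) + 10734} = \sqrt{\frac{585165}{588841} + 10734} = \sqrt{\frac{6321204459}{588841}} = \frac{3 \sqrt{413576039426891}}{588841}$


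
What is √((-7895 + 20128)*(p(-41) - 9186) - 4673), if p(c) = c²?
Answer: 9*I*√1133498 ≈ 9581.9*I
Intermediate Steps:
√((-7895 + 20128)*(p(-41) - 9186) - 4673) = √((-7895 + 20128)*((-41)² - 9186) - 4673) = √(12233*(1681 - 9186) - 4673) = √(12233*(-7505) - 4673) = √(-91808665 - 4673) = √(-91813338) = 9*I*√1133498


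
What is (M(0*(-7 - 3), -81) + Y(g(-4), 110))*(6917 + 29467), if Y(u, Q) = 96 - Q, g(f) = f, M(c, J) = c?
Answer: -509376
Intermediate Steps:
(M(0*(-7 - 3), -81) + Y(g(-4), 110))*(6917 + 29467) = (0*(-7 - 3) + (96 - 1*110))*(6917 + 29467) = (0*(-10) + (96 - 110))*36384 = (0 - 14)*36384 = -14*36384 = -509376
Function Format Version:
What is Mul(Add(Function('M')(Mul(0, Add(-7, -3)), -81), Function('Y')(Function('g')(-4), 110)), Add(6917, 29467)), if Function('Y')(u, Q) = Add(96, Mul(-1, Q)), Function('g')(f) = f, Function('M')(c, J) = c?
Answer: -509376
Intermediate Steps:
Mul(Add(Function('M')(Mul(0, Add(-7, -3)), -81), Function('Y')(Function('g')(-4), 110)), Add(6917, 29467)) = Mul(Add(Mul(0, Add(-7, -3)), Add(96, Mul(-1, 110))), Add(6917, 29467)) = Mul(Add(Mul(0, -10), Add(96, -110)), 36384) = Mul(Add(0, -14), 36384) = Mul(-14, 36384) = -509376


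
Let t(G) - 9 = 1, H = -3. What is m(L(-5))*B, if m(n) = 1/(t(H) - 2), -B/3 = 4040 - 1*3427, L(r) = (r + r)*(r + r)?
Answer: -1839/8 ≈ -229.88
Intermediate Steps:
t(G) = 10 (t(G) = 9 + 1 = 10)
L(r) = 4*r**2 (L(r) = (2*r)*(2*r) = 4*r**2)
B = -1839 (B = -3*(4040 - 1*3427) = -3*(4040 - 3427) = -3*613 = -1839)
m(n) = 1/8 (m(n) = 1/(10 - 2) = 1/8)
m(L(-5))*B = (1/8)*(-1839) = -1839/8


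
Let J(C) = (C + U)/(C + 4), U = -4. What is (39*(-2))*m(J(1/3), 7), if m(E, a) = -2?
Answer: 156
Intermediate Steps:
J(C) = (-4 + C)/(4 + C) (J(C) = (C - 4)/(C + 4) = (-4 + C)/(4 + C))
(39*(-2))*m(J(1/3), 7) = (39*(-2))*(-2) = -78*(-2) = 156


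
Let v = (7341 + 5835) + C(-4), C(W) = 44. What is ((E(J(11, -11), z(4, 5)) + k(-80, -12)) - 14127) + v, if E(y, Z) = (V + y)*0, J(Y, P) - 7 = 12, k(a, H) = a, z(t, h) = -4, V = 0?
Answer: -987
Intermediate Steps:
J(Y, P) = 19 (J(Y, P) = 7 + 12 = 19)
E(y, Z) = 0 (E(y, Z) = (0 + y)*0 = y*0 = 0)
v = 13220 (v = (7341 + 5835) + 44 = 13176 + 44 = 13220)
((E(J(11, -11), z(4, 5)) + k(-80, -12)) - 14127) + v = ((0 - 80) - 14127) + 13220 = (-80 - 14127) + 13220 = -14207 + 13220 = -987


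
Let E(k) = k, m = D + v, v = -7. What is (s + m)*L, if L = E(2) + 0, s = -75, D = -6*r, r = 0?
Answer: -164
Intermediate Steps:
D = 0 (D = -6*0 = 0)
m = -7 (m = 0 - 7 = -7)
L = 2 (L = 2 + 0 = 2)
(s + m)*L = (-75 - 7)*2 = -82*2 = -164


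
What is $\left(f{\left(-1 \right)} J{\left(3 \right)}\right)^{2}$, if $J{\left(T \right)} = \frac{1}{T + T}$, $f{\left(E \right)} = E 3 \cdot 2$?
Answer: $1$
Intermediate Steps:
$f{\left(E \right)} = 6 E$ ($f{\left(E \right)} = 3 E 2 = 6 E$)
$J{\left(T \right)} = \frac{1}{2 T}$
$\left(f{\left(-1 \right)} J{\left(3 \right)}\right)^{2} = \left(6 \left(-1\right) \frac{1}{2 \cdot 3}\right)^{2} = \left(- 6 \cdot \frac{1}{2} \cdot \frac{1}{3}\right)^{2} = \left(\left(-6\right) \frac{1}{6}\right)^{2} = \left(-1\right)^{2} = 1$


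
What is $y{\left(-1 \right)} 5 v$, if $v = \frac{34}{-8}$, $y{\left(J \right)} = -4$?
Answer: $85$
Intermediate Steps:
$v = - \frac{17}{4}$ ($v = 34 \left(- \frac{1}{8}\right) = - \frac{17}{4} \approx -4.25$)
$y{\left(-1 \right)} 5 v = \left(-4\right) 5 \left(- \frac{17}{4}\right) = \left(-20\right) \left(- \frac{17}{4}\right) = 85$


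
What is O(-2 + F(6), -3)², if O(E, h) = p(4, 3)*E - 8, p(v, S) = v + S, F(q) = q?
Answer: 400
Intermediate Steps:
p(v, S) = S + v
O(E, h) = -8 + 7*E (O(E, h) = (3 + 4)*E - 8 = 7*E - 8 = -8 + 7*E)
O(-2 + F(6), -3)² = (-8 + 7*(-2 + 6))² = (-8 + 7*4)² = (-8 + 28)² = 20² = 400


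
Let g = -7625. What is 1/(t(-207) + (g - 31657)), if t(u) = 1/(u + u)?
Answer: -414/16262749 ≈ -2.5457e-5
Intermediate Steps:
t(u) = 1/(2*u)
1/(t(-207) + (g - 31657)) = 1/((½)/(-207) + (-7625 - 31657)) = 1/((½)*(-1/207) - 39282) = 1/(-1/414 - 39282) = 1/(-16262749/414) = -414/16262749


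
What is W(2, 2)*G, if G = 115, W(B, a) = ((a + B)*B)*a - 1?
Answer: 1725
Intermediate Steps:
W(B, a) = -1 + B*a*(B + a) (W(B, a) = ((B + a)*B)*a - 1 = (B*(B + a))*a - 1 = B*a*(B + a) - 1 = -1 + B*a*(B + a))
W(2, 2)*G = (-1 + 2*2**2 + 2*2**2)*115 = (-1 + 2*4 + 2*4)*115 = (-1 + 8 + 8)*115 = 15*115 = 1725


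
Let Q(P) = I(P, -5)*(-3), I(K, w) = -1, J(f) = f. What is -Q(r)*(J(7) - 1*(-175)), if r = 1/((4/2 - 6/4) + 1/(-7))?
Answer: -546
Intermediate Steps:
r = 14/5 (r = 1/((4*(½) - 6*¼) - ⅐) = 1/((2 - 3/2) - ⅐) = 1/(½ - ⅐) = 1/(5/14) = 14/5 ≈ 2.8000)
Q(P) = 3 (Q(P) = -1*(-3) = 3)
-Q(r)*(J(7) - 1*(-175)) = -3*(7 - 1*(-175)) = -3*(7 + 175) = -3*182 = -1*546 = -546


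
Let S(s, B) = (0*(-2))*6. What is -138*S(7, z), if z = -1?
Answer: 0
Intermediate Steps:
S(s, B) = 0 (S(s, B) = 0*6 = 0)
-138*S(7, z) = -138*0 = 0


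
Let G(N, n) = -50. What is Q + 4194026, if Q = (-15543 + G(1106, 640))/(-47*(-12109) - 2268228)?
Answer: 7126090562323/1699105 ≈ 4.1940e+6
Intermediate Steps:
Q = 15593/1699105 (Q = (-15543 - 50)/(-47*(-12109) - 2268228) = -15593/(569123 - 2268228) = -15593/(-1699105) = -15593*(-1/1699105) = 15593/1699105 ≈ 0.0091772)
Q + 4194026 = 15593/1699105 + 4194026 = 7126090562323/1699105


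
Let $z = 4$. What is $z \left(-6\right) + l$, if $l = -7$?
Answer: $-31$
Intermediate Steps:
$z \left(-6\right) + l = 4 \left(-6\right) - 7 = -24 - 7 = -31$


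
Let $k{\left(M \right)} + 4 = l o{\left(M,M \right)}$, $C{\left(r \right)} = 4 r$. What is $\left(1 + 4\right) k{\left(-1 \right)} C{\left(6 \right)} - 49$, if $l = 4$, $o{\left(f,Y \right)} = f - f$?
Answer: $-529$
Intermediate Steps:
$o{\left(f,Y \right)} = 0$
$k{\left(M \right)} = -4$ ($k{\left(M \right)} = -4 + 4 \cdot 0 = -4 + 0 = -4$)
$\left(1 + 4\right) k{\left(-1 \right)} C{\left(6 \right)} - 49 = \left(1 + 4\right) \left(-4\right) 4 \cdot 6 - 49 = 5 \left(-4\right) 24 - 49 = \left(-20\right) 24 - 49 = -480 - 49 = -529$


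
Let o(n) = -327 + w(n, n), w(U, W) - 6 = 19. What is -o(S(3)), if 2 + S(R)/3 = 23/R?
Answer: 302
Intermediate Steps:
S(R) = -6 + 69/R (S(R) = -6 + 3*(23/R) = -6 + 69/R)
w(U, W) = 25 (w(U, W) = 6 + 19 = 25)
o(n) = -302 (o(n) = -327 + 25 = -302)
-o(S(3)) = -1*(-302) = 302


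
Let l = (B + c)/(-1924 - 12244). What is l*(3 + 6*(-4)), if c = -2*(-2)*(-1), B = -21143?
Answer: -63441/2024 ≈ -31.344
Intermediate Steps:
c = -4 (c = 4*(-1) = -4)
l = 3021/2024 (l = (-21143 - 4)/(-1924 - 12244) = -21147/(-14168) = -21147*(-1/14168) = 3021/2024 ≈ 1.4926)
l*(3 + 6*(-4)) = 3021*(3 + 6*(-4))/2024 = 3021*(3 - 24)/2024 = (3021/2024)*(-21) = -63441/2024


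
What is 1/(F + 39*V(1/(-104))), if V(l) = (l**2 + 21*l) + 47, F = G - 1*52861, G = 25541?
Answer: -832/21211733 ≈ -3.9224e-5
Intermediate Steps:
F = -27320 (F = 25541 - 1*52861 = 25541 - 52861 = -27320)
V(l) = 47 + l**2 + 21*l
1/(F + 39*V(1/(-104))) = 1/(-27320 + 39*(47 + (1/(-104))**2 + 21/(-104))) = 1/(-27320 + 39*(47 + (-1/104)**2 + 21*(-1/104))) = 1/(-27320 + 39*(47 + 1/10816 - 21/104)) = 1/(-27320 + 39*(506169/10816)) = 1/(-27320 + 1518507/832) = 1/(-21211733/832) = -832/21211733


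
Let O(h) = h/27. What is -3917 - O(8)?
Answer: -105767/27 ≈ -3917.3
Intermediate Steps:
O(h) = h/27 (O(h) = h*(1/27) = h/27)
-3917 - O(8) = -3917 - 8/27 = -105767/27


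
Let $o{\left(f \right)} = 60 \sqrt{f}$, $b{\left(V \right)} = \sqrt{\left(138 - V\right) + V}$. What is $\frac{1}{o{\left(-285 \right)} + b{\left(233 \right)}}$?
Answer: $\frac{1}{\sqrt{138} + 60 i \sqrt{285}} \approx 1.145 \cdot 10^{-5} - 0.00098712 i$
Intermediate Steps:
$b{\left(V \right)} = \sqrt{138}$
$\frac{1}{o{\left(-285 \right)} + b{\left(233 \right)}} = \frac{1}{60 \sqrt{-285} + \sqrt{138}} = \frac{1}{60 i \sqrt{285} + \sqrt{138}} = \frac{1}{\sqrt{138} + 60 i \sqrt{285}}$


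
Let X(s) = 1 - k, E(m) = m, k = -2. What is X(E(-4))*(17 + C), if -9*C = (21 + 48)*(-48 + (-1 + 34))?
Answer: 396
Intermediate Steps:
X(s) = 3 (X(s) = 1 - 1*(-2) = 1 + 2 = 3)
C = 115 (C = -(21 + 48)*(-48 + (-1 + 34))/9 = -23*(-48 + 33)/3 = -23*(-15)/3 = -⅑*(-1035) = 115)
X(E(-4))*(17 + C) = 3*(17 + 115) = 3*132 = 396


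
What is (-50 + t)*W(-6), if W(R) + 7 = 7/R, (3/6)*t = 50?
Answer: -1225/3 ≈ -408.33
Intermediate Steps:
t = 100 (t = 2*50 = 100)
W(R) = -7 + 7/R
(-50 + t)*W(-6) = (-50 + 100)*(-7 + 7/(-6)) = 50*(-7 + 7*(-1/6)) = 50*(-7 - 7/6) = 50*(-49/6) = -1225/3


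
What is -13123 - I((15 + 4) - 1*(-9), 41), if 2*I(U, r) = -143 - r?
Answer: -13031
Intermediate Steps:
I(U, r) = -143/2 - r/2 (I(U, r) = (-143 - r)/2 = -143/2 - r/2)
-13123 - I((15 + 4) - 1*(-9), 41) = -13123 - (-143/2 - 1/2*41) = -13123 - (-143/2 - 41/2) = -13123 - 1*(-92) = -13123 + 92 = -13031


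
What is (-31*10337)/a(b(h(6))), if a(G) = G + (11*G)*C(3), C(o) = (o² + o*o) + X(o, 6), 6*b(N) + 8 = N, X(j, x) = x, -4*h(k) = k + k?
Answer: 1922682/2915 ≈ 659.58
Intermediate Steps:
h(k) = -k/2 (h(k) = -(k + k)/4 = -k/2)
b(N) = -4/3 + N/6
C(o) = 6 + 2*o² (C(o) = (o² + o*o) + 6 = (o² + o²) + 6 = 2*o² + 6 = 6 + 2*o²)
a(G) = 265*G (a(G) = G + (11*G)*(6 + 2*3²) = G + (11*G)*(6 + 2*9) = G + (11*G)*(6 + 18) = G + (11*G)*24 = G + 264*G = 265*G)
(-31*10337)/a(b(h(6))) = (-31*10337)/((265*(-4/3 + (-½*6)/6))) = -320447*1/(265*(-4/3 + (⅙)*(-3))) = -320447*1/(265*(-4/3 - ½)) = -320447/(265*(-11/6)) = -320447/(-2915/6) = -320447*(-6/2915) = 1922682/2915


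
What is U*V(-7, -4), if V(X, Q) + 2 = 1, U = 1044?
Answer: -1044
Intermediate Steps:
V(X, Q) = -1 (V(X, Q) = -2 + 1 = -1)
U*V(-7, -4) = 1044*(-1) = -1044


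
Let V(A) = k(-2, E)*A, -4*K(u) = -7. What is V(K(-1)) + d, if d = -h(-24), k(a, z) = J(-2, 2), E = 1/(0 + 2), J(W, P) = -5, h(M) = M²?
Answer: -2339/4 ≈ -584.75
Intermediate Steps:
E = ½ (E = 1/2 = ½ ≈ 0.50000)
K(u) = 7/4 (K(u) = -¼*(-7) = 7/4)
k(a, z) = -5
V(A) = -5*A
d = -576 (d = -1*(-24)² = -1*576 = -576)
V(K(-1)) + d = -5*7/4 - 576 = -35/4 - 576 = -2339/4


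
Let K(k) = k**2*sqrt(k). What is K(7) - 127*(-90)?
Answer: 11430 + 49*sqrt(7) ≈ 11560.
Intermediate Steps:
K(k) = k**(5/2)
K(7) - 127*(-90) = 7**(5/2) - 127*(-90) = 49*sqrt(7) + 11430 = 11430 + 49*sqrt(7)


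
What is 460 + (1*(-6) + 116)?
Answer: 570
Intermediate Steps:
460 + (1*(-6) + 116) = 460 + (-6 + 116) = 460 + 110 = 570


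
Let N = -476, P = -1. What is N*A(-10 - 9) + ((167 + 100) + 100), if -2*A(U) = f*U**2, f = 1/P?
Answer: -85551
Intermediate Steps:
f = -1 (f = 1/(-1) = -1)
A(U) = U**2/2 (A(U) = -(-1)*U**2/2 = U**2/2)
N*A(-10 - 9) + ((167 + 100) + 100) = -238*(-10 - 9)**2 + ((167 + 100) + 100) = -238*(-19)**2 + (267 + 100) = -238*361 + 367 = -476*361/2 + 367 = -85918 + 367 = -85551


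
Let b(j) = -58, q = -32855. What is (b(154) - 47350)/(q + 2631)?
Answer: 2963/1889 ≈ 1.5686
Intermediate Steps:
(b(154) - 47350)/(q + 2631) = (-58 - 47350)/(-32855 + 2631) = -47408/(-30224) = -47408*(-1/30224) = 2963/1889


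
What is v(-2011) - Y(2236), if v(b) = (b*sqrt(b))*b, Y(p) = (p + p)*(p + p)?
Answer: -19998784 + 4044121*I*sqrt(2011) ≈ -1.9999e+7 + 1.8136e+8*I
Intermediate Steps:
Y(p) = 4*p**2 (Y(p) = (2*p)*(2*p) = 4*p**2)
v(b) = b**(5/2) (v(b) = b**(3/2)*b = b**(5/2))
v(-2011) - Y(2236) = (-2011)**(5/2) - 4*2236**2 = 4044121*I*sqrt(2011) - 4*4999696 = 4044121*I*sqrt(2011) - 1*19998784 = 4044121*I*sqrt(2011) - 19998784 = -19998784 + 4044121*I*sqrt(2011)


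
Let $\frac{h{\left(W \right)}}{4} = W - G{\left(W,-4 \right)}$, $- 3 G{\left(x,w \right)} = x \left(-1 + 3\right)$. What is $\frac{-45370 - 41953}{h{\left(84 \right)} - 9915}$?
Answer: $\frac{87323}{9355} \approx 9.3344$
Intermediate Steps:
$G{\left(x,w \right)} = - \frac{2 x}{3}$ ($G{\left(x,w \right)} = - \frac{x \left(-1 + 3\right)}{3} = - \frac{x 2}{3} = - \frac{2 x}{3}$)
$h{\left(W \right)} = \frac{20 W}{3}$ ($h{\left(W \right)} = 4 \left(W - - \frac{2 W}{3}\right) = 4 \left(W + \frac{2 W}{3}\right) = 4 \frac{5 W}{3} = \frac{20 W}{3}$)
$\frac{-45370 - 41953}{h{\left(84 \right)} - 9915} = \frac{-45370 - 41953}{\frac{20}{3} \cdot 84 - 9915} = - \frac{87323}{560 - 9915} = - \frac{87323}{-9355} = \left(-87323\right) \left(- \frac{1}{9355}\right) = \frac{87323}{9355}$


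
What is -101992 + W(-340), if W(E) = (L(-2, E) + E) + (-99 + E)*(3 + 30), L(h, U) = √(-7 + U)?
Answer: -116819 + I*√347 ≈ -1.1682e+5 + 18.628*I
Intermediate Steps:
W(E) = -3267 + √(-7 + E) + 34*E (W(E) = (√(-7 + E) + E) + (-99 + E)*(3 + 30) = (E + √(-7 + E)) + (-99 + E)*33 = (E + √(-7 + E)) + (-3267 + 33*E) = -3267 + √(-7 + E) + 34*E)
-101992 + W(-340) = -101992 + (-3267 + √(-7 - 340) + 34*(-340)) = -101992 + (-3267 + √(-347) - 11560) = -101992 + (-3267 + I*√347 - 11560) = -101992 + (-14827 + I*√347) = -116819 + I*√347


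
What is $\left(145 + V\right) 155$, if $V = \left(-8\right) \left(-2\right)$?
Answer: $24955$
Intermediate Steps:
$V = 16$
$\left(145 + V\right) 155 = \left(145 + 16\right) 155 = 161 \cdot 155 = 24955$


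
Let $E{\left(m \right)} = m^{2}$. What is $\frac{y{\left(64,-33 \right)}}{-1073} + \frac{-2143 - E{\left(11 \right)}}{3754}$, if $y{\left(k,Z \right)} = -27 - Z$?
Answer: $- \frac{1225898}{2014021} \approx -0.60868$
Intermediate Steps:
$\frac{y{\left(64,-33 \right)}}{-1073} + \frac{-2143 - E{\left(11 \right)}}{3754} = \frac{-27 - -33}{-1073} + \frac{-2143 - 11^{2}}{3754} = \left(-27 + 33\right) \left(- \frac{1}{1073}\right) + \left(-2143 - 121\right) \frac{1}{3754} = 6 \left(- \frac{1}{1073}\right) + \left(-2143 - 121\right) \frac{1}{3754} = - \frac{6}{1073} - \frac{1132}{1877} = - \frac{1225898}{2014021}$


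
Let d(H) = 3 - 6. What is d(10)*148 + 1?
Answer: -443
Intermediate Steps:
d(H) = -3
d(10)*148 + 1 = -3*148 + 1 = -444 + 1 = -443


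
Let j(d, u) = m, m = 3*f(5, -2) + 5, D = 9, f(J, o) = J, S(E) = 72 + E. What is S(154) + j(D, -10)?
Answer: 246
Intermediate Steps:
m = 20 (m = 3*5 + 5 = 15 + 5 = 20)
j(d, u) = 20
S(154) + j(D, -10) = (72 + 154) + 20 = 226 + 20 = 246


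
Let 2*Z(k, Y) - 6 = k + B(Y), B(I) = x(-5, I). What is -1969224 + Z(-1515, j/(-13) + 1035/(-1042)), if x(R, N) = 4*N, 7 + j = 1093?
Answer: -26687618895/13546 ≈ -1.9701e+6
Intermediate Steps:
j = 1086 (j = -7 + 1093 = 1086)
B(I) = 4*I
Z(k, Y) = 3 + k/2 + 2*Y (Z(k, Y) = 3 + (k + 4*Y)/2 = 3 + (k/2 + 2*Y) = 3 + k/2 + 2*Y)
-1969224 + Z(-1515, j/(-13) + 1035/(-1042)) = -1969224 + (3 + (½)*(-1515) + 2*(1086/(-13) + 1035/(-1042))) = -1969224 + (3 - 1515/2 + 2*(1086*(-1/13) + 1035*(-1/1042))) = -1969224 + (3 - 1515/2 + 2*(-1086/13 - 1035/1042)) = -1969224 + (3 - 1515/2 + 2*(-1145067/13546)) = -1969224 + (3 - 1515/2 - 1145067/6773) = -1969224 - 12510591/13546 = -26687618895/13546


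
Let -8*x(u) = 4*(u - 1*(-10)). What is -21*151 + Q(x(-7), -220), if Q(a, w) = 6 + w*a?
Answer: -2835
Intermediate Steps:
x(u) = -5 - u/2 (x(u) = -(u - 1*(-10))/2 = -(u + 10)/2 = -(10 + u)/2 = -(40 + 4*u)/8 = -5 - u/2)
Q(a, w) = 6 + a*w
-21*151 + Q(x(-7), -220) = -21*151 + (6 + (-5 - ½*(-7))*(-220)) = -3171 + (6 + (-5 + 7/2)*(-220)) = -3171 + (6 - 3/2*(-220)) = -3171 + (6 + 330) = -3171 + 336 = -2835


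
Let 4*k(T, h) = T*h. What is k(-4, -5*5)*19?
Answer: 475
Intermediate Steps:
k(T, h) = T*h/4 (k(T, h) = (T*h)/4 = T*h/4)
k(-4, -5*5)*19 = ((1/4)*(-4)*(-5*5))*19 = ((1/4)*(-4)*(-25))*19 = 25*19 = 475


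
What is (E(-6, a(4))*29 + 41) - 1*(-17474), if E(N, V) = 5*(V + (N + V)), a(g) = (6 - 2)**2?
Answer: 21285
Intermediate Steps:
a(g) = 16 (a(g) = 4**2 = 16)
E(N, V) = 5*N + 10*V (E(N, V) = 5*(N + 2*V) = 5*N + 10*V)
(E(-6, a(4))*29 + 41) - 1*(-17474) = ((5*(-6) + 10*16)*29 + 41) - 1*(-17474) = ((-30 + 160)*29 + 41) + 17474 = (130*29 + 41) + 17474 = (3770 + 41) + 17474 = 3811 + 17474 = 21285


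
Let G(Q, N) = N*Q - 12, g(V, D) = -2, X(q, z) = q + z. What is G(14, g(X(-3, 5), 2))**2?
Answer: 1600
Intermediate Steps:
G(Q, N) = -12 + N*Q
G(14, g(X(-3, 5), 2))**2 = (-12 - 2*14)**2 = (-12 - 28)**2 = (-40)**2 = 1600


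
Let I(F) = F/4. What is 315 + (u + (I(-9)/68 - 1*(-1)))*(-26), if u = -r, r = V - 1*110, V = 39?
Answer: -211635/136 ≈ -1556.1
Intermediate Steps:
I(F) = F/4 (I(F) = F*(¼) = F/4)
r = -71 (r = 39 - 1*110 = 39 - 110 = -71)
u = 71 (u = -1*(-71) = 71)
315 + (u + (I(-9)/68 - 1*(-1)))*(-26) = 315 + (71 + (((¼)*(-9))/68 - 1*(-1)))*(-26) = 315 + (71 + (-9/4*1/68 + 1))*(-26) = 315 + (71 + (-9/272 + 1))*(-26) = 315 + (71 + 263/272)*(-26) = 315 + (19575/272)*(-26) = 315 - 254475/136 = -211635/136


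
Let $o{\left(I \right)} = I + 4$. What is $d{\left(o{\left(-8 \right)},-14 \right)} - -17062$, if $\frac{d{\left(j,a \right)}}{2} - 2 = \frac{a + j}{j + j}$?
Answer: $\frac{34141}{2} \approx 17071.0$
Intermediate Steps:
$o{\left(I \right)} = 4 + I$
$d{\left(j,a \right)} = 4 + \frac{a + j}{j}$ ($d{\left(j,a \right)} = 4 + 2 \frac{a + j}{j + j} = 4 + 2 \frac{a + j}{2 j} = 4 + \frac{a + j}{j}$)
$d{\left(o{\left(-8 \right)},-14 \right)} - -17062 = \left(5 - \frac{14}{4 - 8}\right) - -17062 = \left(5 - \frac{14}{-4}\right) + 17062 = \left(5 - - \frac{7}{2}\right) + 17062 = \left(5 + \frac{7}{2}\right) + 17062 = \frac{17}{2} + 17062 = \frac{34141}{2}$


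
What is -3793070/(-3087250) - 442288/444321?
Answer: 31988702747/137173000725 ≈ 0.23320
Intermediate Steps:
-3793070/(-3087250) - 442288/444321 = -3793070*(-1/3087250) - 442288*1/444321 = 379307/308725 - 442288/444321 = 31988702747/137173000725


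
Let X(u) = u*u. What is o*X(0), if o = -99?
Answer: 0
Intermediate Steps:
X(u) = u²
o*X(0) = -99*0² = -99*0 = 0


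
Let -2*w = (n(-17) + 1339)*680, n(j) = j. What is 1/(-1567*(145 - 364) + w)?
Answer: -1/106307 ≈ -9.4067e-6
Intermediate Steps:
w = -449480 (w = -(-17 + 1339)*680/2 = -661*680 = -½*898960 = -449480)
1/(-1567*(145 - 364) + w) = 1/(-1567*(145 - 364) - 449480) = 1/(-1567*(-219) - 449480) = 1/(343173 - 449480) = 1/(-106307) = -1/106307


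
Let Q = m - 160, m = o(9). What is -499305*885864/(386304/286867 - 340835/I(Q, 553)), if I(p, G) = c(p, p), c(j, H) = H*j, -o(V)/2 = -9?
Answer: 2558528438280413729760/89984880089 ≈ 2.8433e+10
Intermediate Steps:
o(V) = 18 (o(V) = -2*(-9) = 18)
m = 18
Q = -142 (Q = 18 - 160 = -142)
I(p, G) = p**2 (I(p, G) = p*p = p**2)
-499305*885864/(386304/286867 - 340835/I(Q, 553)) = -499305*885864/(386304/286867 - 340835/((-142)**2)) = -499305*885864/(386304*(1/286867) - 340835/20164) = -499305*885864/(386304/286867 - 340835*1/20164) = -499305*885864/(386304/286867 - 340835/20164) = -499305/((-89984880089/5784386188*1/885864)) = -499305/(-89984880089/5124179486046432) = -499305*(-5124179486046432/89984880089) = 2558528438280413729760/89984880089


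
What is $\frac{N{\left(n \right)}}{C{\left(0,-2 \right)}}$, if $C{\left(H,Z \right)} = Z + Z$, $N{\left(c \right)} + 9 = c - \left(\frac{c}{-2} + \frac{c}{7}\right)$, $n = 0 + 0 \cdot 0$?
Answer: $\frac{9}{4} \approx 2.25$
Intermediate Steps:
$n = 0$ ($n = 0 + 0 = 0$)
$N{\left(c \right)} = -9 + \frac{19 c}{14}$ ($N{\left(c \right)} = -9 - \left(- c + \frac{c}{-2} + \frac{c}{7}\right) = -9 - \left(- c + c \left(- \frac{1}{2}\right) + c \frac{1}{7}\right) = -9 + \left(c - \left(- \frac{c}{2} + \frac{c}{7}\right)\right) = -9 + \left(c - - \frac{5 c}{14}\right) = -9 + \left(c + \frac{5 c}{14}\right) = -9 + \frac{19 c}{14}$)
$C{\left(H,Z \right)} = 2 Z$
$\frac{N{\left(n \right)}}{C{\left(0,-2 \right)}} = \frac{-9 + \frac{19}{14} \cdot 0}{2 \left(-2\right)} = \frac{-9 + 0}{-4} = \left(-9\right) \left(- \frac{1}{4}\right) = \frac{9}{4}$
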